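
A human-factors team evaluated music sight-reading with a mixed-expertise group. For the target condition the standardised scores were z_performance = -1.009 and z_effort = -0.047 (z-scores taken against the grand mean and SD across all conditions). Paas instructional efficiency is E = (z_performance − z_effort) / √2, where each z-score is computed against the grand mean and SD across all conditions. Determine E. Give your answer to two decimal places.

-0.68

z_P − z_E = -1.009 − (-0.047) = -0.9620.
E = -0.9620 / √2 = -0.9620 / 1.41421 = -0.6802 ≈ -0.68.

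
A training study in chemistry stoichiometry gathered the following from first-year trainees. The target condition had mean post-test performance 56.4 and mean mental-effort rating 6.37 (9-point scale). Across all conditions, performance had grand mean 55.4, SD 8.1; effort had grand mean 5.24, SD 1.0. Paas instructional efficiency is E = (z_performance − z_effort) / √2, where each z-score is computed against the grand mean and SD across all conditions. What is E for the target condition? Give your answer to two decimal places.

z_performance = (56.4 − 55.4) / 8.1 = 1.0000 / 8.1 = 0.1235.
z_effort = (6.37 − 5.24) / 1.0 = 1.1300 / 1.0 = 1.1300.
z_P − z_E = 0.1235 − 1.1300 = -1.0065.
E = -1.0065 / √2 = -1.0065 / 1.41421 = -0.7117 ≈ -0.71.

-0.71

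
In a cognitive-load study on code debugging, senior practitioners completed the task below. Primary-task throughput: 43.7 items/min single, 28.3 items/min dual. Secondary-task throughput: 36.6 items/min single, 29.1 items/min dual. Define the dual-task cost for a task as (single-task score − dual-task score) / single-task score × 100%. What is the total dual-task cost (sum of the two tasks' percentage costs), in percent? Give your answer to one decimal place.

Primary cost = (43.7 − 28.3) / 43.7 × 100% = 35.2403%.
Secondary cost = (36.6 − 29.1) / 36.6 × 100% = 20.4918%.
Total = 35.2403% + 20.4918% = 55.7321% ≈ 55.7%.

55.7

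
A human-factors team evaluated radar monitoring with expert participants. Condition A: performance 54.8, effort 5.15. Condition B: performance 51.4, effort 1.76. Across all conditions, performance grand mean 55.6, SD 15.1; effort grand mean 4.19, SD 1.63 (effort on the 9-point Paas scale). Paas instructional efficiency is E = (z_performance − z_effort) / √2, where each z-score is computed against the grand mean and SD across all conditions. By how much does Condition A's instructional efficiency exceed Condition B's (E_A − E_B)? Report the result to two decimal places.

Condition A: z_P = (54.8 − 55.6)/15.1 = -0.0530; z_E = (5.15 − 4.19)/1.63 = 0.5890; E_A = (-0.0530 − 0.5890)/√2 = -0.4540.
Condition B: z_P = (51.4 − 55.6)/15.1 = -0.2781; z_E = (1.76 − 4.19)/1.63 = -1.4908; E_B = (-0.2781 − (-1.4908))/√2 = 0.8575.
E_A − E_B = -0.4540 − 0.8575 = -1.3115 ≈ -1.31.

-1.31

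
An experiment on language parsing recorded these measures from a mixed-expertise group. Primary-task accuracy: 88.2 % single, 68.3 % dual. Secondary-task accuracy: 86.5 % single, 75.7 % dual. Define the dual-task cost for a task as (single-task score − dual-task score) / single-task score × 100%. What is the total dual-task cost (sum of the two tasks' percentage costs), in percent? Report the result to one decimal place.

Primary cost = (88.2 − 68.3) / 88.2 × 100% = 22.5624%.
Secondary cost = (86.5 − 75.7) / 86.5 × 100% = 12.4855%.
Total = 22.5624% + 12.4855% = 35.0479% ≈ 35.0%.

35.0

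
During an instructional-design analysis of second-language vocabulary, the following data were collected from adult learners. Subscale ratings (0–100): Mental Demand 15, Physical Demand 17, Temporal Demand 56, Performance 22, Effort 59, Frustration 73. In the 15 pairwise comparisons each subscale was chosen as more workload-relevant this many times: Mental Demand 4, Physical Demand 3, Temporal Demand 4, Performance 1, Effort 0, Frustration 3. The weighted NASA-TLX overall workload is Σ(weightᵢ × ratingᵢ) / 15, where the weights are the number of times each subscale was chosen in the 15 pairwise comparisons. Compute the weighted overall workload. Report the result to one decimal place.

The tallies are the weights (they sum to 15).
Weighted sum = 4·15 + 3·17 + 4·56 + 1·22 + 0·59 + 3·73
            = 60 + 51 + 224 + 22 + 0 + 219 = 576.
Overall workload = 576 / 15 = 38.4000 ≈ 38.4.

38.4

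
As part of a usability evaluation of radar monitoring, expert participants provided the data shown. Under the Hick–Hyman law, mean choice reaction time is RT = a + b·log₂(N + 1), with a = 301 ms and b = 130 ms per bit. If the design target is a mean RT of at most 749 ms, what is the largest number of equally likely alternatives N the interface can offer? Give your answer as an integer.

Set 301 + 130·log₂(N + 1) ≤ 749.
log₂(N + 1) ≤ (749 − 301) / 130 = 3.4462.
N + 1 ≤ 2^3.4462 = 10.8996.
N ≤ 9.8996, so the largest integer N is 9.

9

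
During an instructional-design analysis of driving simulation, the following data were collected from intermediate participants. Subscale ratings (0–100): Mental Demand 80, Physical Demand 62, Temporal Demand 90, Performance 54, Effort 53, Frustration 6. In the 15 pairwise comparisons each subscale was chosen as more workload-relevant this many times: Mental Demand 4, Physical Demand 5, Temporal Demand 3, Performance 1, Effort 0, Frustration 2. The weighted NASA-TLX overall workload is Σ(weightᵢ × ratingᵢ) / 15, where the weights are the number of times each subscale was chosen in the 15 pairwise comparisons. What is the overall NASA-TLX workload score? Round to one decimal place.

64.4

The tallies are the weights (they sum to 15).
Weighted sum = 4·80 + 5·62 + 3·90 + 1·54 + 0·53 + 2·6
            = 320 + 310 + 270 + 54 + 0 + 12 = 966.
Overall workload = 966 / 15 = 64.4000 ≈ 64.4.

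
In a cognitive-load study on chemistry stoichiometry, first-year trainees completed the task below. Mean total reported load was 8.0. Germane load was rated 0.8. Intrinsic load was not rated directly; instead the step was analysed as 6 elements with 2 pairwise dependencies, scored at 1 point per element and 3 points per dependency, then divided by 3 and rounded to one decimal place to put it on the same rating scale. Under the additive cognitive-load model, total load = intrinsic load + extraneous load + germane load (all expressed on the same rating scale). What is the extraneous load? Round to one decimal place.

Intrinsic (element-interactivity): (6 × 1 + 2 × 3) / 3 = 12 / 3 = 4.0000 → 4.0.
extraneous load = total − intrinsic − germane
             = 8.0 − 4.0 − 0.8 = 3.2.

3.2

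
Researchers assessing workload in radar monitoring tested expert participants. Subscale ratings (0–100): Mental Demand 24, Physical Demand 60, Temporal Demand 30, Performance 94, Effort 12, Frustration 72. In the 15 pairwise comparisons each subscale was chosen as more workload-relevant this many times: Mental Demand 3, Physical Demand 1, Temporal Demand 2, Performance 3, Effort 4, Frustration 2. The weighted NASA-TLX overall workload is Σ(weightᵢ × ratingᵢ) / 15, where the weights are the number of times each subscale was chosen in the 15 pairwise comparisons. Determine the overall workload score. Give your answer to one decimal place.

44.4

The tallies are the weights (they sum to 15).
Weighted sum = 3·24 + 1·60 + 2·30 + 3·94 + 4·12 + 2·72
            = 72 + 60 + 60 + 282 + 48 + 144 = 666.
Overall workload = 666 / 15 = 44.4000 ≈ 44.4.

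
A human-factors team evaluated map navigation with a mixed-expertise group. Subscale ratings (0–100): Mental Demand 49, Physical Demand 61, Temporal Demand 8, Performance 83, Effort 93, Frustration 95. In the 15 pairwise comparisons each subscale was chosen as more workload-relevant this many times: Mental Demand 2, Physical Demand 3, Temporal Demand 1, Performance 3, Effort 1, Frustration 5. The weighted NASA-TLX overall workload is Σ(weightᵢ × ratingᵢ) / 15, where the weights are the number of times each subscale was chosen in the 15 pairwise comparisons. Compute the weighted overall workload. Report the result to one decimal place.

The tallies are the weights (they sum to 15).
Weighted sum = 2·49 + 3·61 + 1·8 + 3·83 + 1·93 + 5·95
            = 98 + 183 + 8 + 249 + 93 + 475 = 1106.
Overall workload = 1106 / 15 = 73.7333 ≈ 73.7.

73.7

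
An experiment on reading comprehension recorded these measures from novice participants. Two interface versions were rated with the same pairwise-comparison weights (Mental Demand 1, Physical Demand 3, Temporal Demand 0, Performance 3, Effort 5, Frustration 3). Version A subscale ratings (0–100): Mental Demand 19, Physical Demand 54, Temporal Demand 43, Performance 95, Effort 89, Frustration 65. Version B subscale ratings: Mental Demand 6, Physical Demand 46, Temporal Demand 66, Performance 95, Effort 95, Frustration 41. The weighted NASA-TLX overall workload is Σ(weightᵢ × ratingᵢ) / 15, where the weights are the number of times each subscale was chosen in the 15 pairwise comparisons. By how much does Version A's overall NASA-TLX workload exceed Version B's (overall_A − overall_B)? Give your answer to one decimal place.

Version A weighted sum = 1·19 + 3·54 + 0·43 + 3·95 + 5·89 + 3·65 = 19 + 162 + 0 + 285 + 445 + 195 = 1106; overall_A = 1106/15 = 73.7333.
Version B weighted sum = 1·6 + 3·46 + 0·66 + 3·95 + 5·95 + 3·41 = 6 + 138 + 0 + 285 + 475 + 123 = 1027; overall_B = 1027/15 = 68.4667.
Difference = 73.7333 − 68.4667 = 5.2666 ≈ 5.3.

5.3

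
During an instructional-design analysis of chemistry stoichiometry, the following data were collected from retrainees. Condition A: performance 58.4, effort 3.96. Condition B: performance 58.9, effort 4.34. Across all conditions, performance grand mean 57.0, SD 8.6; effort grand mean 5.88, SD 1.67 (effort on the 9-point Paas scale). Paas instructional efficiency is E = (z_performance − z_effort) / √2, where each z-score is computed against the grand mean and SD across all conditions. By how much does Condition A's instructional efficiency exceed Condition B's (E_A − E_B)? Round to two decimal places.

0.12

Condition A: z_P = (58.4 − 57.0)/8.6 = 0.1628; z_E = (3.96 − 5.88)/1.67 = -1.1497; E_A = (0.1628 − (-1.1497))/√2 = 0.9281.
Condition B: z_P = (58.9 − 57.0)/8.6 = 0.2209; z_E = (4.34 − 5.88)/1.67 = -0.9222; E_B = (0.2209 − (-0.9222))/√2 = 0.8083.
E_A − E_B = 0.9281 − 0.8083 = 0.1198 ≈ 0.12.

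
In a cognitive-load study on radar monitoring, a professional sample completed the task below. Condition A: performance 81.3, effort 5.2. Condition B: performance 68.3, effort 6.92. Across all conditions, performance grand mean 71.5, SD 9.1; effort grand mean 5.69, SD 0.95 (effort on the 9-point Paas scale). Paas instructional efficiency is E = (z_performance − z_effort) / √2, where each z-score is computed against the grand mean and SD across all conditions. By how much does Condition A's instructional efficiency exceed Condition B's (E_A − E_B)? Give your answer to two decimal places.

2.29

Condition A: z_P = (81.3 − 71.5)/9.1 = 1.0769; z_E = (5.2 − 5.69)/0.95 = -0.5158; E_A = (1.0769 − (-0.5158))/√2 = 1.1262.
Condition B: z_P = (68.3 − 71.5)/9.1 = -0.3516; z_E = (6.92 − 5.69)/0.95 = 1.2947; E_B = (-0.3516 − 1.2947)/√2 = -1.1641.
E_A − E_B = 1.1262 − (-1.1641) = 2.2903 ≈ 2.29.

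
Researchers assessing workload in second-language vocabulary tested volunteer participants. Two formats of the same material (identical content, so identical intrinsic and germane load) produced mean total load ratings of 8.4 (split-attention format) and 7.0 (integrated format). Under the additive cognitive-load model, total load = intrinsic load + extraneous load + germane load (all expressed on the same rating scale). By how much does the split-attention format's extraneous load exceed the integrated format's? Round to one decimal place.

Intrinsic and germane load are equal across formats, so the difference in total load equals the difference in extraneous load.
Extraneous-load difference = 8.4 − 7.0 = 1.4.

1.4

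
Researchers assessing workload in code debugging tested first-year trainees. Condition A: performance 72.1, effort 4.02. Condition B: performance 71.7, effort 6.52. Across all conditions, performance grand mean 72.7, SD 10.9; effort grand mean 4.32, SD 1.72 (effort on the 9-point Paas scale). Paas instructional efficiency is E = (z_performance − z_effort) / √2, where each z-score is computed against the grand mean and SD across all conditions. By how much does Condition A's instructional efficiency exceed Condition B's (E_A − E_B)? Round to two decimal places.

1.05

Condition A: z_P = (72.1 − 72.7)/10.9 = -0.0550; z_E = (4.02 − 4.32)/1.72 = -0.1744; E_A = (-0.0550 − (-0.1744))/√2 = 0.0844.
Condition B: z_P = (71.7 − 72.7)/10.9 = -0.0917; z_E = (6.52 − 4.32)/1.72 = 1.2791; E_B = (-0.0917 − 1.2791)/√2 = -0.9693.
E_A − E_B = 0.0844 − (-0.9693) = 1.0537 ≈ 1.05.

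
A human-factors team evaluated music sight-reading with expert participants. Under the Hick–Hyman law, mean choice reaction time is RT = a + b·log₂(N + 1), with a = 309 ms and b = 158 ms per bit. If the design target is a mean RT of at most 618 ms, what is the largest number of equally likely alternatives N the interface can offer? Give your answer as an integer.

Set 309 + 158·log₂(N + 1) ≤ 618.
log₂(N + 1) ≤ (618 − 309) / 158 = 1.9557.
N + 1 ≤ 2^1.9557 = 3.8790.
N ≤ 2.8790, so the largest integer N is 2.

2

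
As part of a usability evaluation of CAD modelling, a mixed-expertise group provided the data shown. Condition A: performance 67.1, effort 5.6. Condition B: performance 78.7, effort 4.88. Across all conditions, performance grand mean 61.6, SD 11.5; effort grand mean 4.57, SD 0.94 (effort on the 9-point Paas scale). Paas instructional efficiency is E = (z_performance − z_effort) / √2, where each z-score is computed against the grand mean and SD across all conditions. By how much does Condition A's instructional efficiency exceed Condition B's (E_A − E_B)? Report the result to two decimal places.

-1.25

Condition A: z_P = (67.1 − 61.6)/11.5 = 0.4783; z_E = (5.6 − 4.57)/0.94 = 1.0957; E_A = (0.4783 − 1.0957)/√2 = -0.4366.
Condition B: z_P = (78.7 − 61.6)/11.5 = 1.4870; z_E = (4.88 − 4.57)/0.94 = 0.3298; E_B = (1.4870 − 0.3298)/√2 = 0.8183.
E_A − E_B = -0.4366 − 0.8183 = -1.2549 ≈ -1.25.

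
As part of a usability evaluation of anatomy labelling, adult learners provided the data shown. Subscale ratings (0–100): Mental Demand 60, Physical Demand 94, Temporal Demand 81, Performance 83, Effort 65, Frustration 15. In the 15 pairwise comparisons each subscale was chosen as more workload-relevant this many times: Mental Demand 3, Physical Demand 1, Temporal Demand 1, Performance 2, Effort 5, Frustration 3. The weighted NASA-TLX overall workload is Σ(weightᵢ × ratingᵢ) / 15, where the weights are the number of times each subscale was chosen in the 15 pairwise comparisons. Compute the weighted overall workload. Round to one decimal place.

The tallies are the weights (they sum to 15).
Weighted sum = 3·60 + 1·94 + 1·81 + 2·83 + 5·65 + 3·15
            = 180 + 94 + 81 + 166 + 325 + 45 = 891.
Overall workload = 891 / 15 = 59.4000 ≈ 59.4.

59.4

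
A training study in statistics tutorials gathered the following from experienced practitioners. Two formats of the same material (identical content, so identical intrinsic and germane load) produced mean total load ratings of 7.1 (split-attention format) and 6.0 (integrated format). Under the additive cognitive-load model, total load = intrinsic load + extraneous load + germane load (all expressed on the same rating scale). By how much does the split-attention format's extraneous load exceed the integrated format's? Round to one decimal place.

Intrinsic and germane load are equal across formats, so the difference in total load equals the difference in extraneous load.
Extraneous-load difference = 7.1 − 6.0 = 1.1.

1.1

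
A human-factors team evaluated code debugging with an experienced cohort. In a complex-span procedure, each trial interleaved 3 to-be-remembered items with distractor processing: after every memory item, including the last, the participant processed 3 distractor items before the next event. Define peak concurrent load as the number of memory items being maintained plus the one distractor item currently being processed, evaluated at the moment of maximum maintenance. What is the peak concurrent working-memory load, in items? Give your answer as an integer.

4

Maintenance is greatest during the distractor(s) after memory item 3: all 3 memory items are being held.
One distractor item is concurrently being processed.
Peak concurrent load = 3 + 1 = 4 items.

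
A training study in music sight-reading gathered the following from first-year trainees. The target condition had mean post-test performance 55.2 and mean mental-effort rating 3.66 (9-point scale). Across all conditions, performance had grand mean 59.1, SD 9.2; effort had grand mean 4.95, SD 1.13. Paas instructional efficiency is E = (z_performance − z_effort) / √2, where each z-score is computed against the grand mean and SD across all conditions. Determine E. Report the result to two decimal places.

z_performance = (55.2 − 59.1) / 9.2 = -3.9000 / 9.2 = -0.4239.
z_effort = (3.66 − 4.95) / 1.13 = -1.2900 / 1.13 = -1.1416.
z_P − z_E = -0.4239 − (-1.1416) = 0.7177.
E = 0.7177 / √2 = 0.7177 / 1.41421 = 0.5075 ≈ 0.51.

0.51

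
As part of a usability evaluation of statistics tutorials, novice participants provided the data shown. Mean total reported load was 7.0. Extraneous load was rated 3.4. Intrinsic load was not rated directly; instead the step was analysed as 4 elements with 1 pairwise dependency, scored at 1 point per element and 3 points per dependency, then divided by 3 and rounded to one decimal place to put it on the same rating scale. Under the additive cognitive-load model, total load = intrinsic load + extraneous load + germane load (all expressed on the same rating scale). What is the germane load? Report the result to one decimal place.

1.3

Intrinsic (element-interactivity): (4 × 1 + 1 × 3) / 3 = 7 / 3 = 2.3333 → 2.3.
germane load = total − intrinsic − extraneous
             = 7.0 − 2.3 − 3.4 = 1.3.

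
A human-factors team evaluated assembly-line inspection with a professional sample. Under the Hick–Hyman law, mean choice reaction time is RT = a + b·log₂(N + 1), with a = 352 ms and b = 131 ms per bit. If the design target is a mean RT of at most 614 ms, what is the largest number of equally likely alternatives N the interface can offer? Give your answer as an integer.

3

Set 352 + 131·log₂(N + 1) ≤ 614.
log₂(N + 1) ≤ (614 − 352) / 131 = 2.0000.
N + 1 ≤ 2^2.0000 = 4.0000.
N ≤ 3.0000, so the largest integer N is 3.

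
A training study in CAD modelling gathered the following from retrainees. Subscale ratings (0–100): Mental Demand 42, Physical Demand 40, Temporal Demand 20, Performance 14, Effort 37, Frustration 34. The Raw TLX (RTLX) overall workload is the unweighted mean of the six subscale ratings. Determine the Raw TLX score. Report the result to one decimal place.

Sum of ratings = 42 + 40 + 20 + 14 + 37 + 34 = 187.
RTLX = 187 / 6 = 31.1667 ≈ 31.2.

31.2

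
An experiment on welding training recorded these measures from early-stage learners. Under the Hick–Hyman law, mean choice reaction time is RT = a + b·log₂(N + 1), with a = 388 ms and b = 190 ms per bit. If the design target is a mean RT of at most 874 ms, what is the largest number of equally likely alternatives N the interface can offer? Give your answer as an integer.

Set 388 + 190·log₂(N + 1) ≤ 874.
log₂(N + 1) ≤ (874 − 388) / 190 = 2.5579.
N + 1 ≤ 2^2.5579 = 5.8885.
N ≤ 4.8885, so the largest integer N is 4.

4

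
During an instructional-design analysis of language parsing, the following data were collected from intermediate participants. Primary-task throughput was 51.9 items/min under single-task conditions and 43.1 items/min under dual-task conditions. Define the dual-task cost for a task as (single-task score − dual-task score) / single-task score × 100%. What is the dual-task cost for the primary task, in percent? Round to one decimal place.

Cost = (51.9 − 43.1) / 51.9 × 100%
     = 8.8000 / 51.9 × 100% = 16.9557%.
≈ 17.0%.

17.0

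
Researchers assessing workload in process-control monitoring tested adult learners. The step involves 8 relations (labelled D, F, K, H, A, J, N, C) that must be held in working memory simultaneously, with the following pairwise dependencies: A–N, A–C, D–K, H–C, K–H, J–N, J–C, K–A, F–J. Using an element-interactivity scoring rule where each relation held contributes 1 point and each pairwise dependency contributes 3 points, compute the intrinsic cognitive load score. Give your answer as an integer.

Count of relations held simultaneously: 8.
Count of pairwise dependencies listed: 9.
Element contribution: 8 × 1 = 8.
Interaction contribution: 9 × 3 = 27.
Intrinsic load = 8 + 27 = 35.

35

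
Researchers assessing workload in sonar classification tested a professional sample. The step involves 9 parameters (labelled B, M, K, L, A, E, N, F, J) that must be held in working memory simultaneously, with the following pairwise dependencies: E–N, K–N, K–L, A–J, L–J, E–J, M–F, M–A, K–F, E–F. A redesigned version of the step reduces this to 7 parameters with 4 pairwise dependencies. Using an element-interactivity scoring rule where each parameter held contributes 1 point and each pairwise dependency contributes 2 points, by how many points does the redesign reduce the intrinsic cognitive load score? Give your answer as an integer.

Original: 9 × 1 + 10 × 2 = 9 + 20 = 29.
Redesigned: 7 × 1 + 4 × 2 = 7 + 8 = 15.
Reduction = 29 − 15 = 14.

14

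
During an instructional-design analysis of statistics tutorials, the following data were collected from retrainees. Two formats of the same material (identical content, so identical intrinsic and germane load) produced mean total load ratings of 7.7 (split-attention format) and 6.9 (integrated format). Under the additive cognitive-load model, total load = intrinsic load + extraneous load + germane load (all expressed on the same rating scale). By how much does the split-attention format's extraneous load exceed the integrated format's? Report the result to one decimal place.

0.8

Intrinsic and germane load are equal across formats, so the difference in total load equals the difference in extraneous load.
Extraneous-load difference = 7.7 − 6.9 = 0.8.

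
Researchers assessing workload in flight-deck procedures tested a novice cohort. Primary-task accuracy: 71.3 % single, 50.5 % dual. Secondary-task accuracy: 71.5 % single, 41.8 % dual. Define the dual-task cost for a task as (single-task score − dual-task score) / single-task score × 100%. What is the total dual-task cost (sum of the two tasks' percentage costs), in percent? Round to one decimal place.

70.7

Primary cost = (71.3 − 50.5) / 71.3 × 100% = 29.1725%.
Secondary cost = (71.5 − 41.8) / 71.5 × 100% = 41.5385%.
Total = 29.1725% + 41.5385% = 70.7110% ≈ 70.7%.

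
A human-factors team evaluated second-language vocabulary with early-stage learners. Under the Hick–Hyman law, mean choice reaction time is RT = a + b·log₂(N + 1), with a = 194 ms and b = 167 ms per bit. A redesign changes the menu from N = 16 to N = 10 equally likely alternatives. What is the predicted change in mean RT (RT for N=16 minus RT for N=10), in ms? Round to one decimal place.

RT(16) = 194 + 167·log₂(17) = 194 + 167·4.0875 = 876.6125 ms.
RT(10) = 194 + 167·log₂(11) = 194 + 167·3.4594 = 771.7198 ms.
Difference = 876.6125 − 771.7198 = 104.8927 ≈ 104.9 ms.

104.9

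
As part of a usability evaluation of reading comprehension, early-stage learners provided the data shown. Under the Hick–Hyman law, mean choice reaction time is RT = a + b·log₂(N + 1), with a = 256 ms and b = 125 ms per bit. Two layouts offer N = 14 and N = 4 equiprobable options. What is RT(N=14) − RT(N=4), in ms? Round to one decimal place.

198.1

RT(14) = 256 + 125·log₂(15) = 256 + 125·3.9069 = 744.3625 ms.
RT(4) = 256 + 125·log₂(5) = 256 + 125·2.3219 = 546.2375 ms.
Difference = 744.3625 − 546.2375 = 198.1250 ≈ 198.1 ms.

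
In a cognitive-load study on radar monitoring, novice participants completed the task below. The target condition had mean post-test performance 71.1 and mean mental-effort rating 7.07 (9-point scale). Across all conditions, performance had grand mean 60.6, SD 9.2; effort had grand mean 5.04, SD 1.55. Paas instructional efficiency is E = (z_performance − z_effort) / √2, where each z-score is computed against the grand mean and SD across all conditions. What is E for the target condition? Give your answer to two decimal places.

z_performance = (71.1 − 60.6) / 9.2 = 10.5000 / 9.2 = 1.1413.
z_effort = (7.07 − 5.04) / 1.55 = 2.0300 / 1.55 = 1.3097.
z_P − z_E = 1.1413 − 1.3097 = -0.1684.
E = -0.1684 / √2 = -0.1684 / 1.41421 = -0.1191 ≈ -0.12.

-0.12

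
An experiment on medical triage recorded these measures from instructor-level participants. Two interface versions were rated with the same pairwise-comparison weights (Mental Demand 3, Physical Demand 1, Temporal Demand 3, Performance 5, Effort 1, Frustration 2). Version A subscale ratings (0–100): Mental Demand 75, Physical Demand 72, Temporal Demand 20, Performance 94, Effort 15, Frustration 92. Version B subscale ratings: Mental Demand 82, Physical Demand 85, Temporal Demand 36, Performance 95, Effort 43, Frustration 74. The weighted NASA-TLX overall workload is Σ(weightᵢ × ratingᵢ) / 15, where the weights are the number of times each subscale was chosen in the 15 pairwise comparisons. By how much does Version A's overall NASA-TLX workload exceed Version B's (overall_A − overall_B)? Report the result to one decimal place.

Version A weighted sum = 3·75 + 1·72 + 3·20 + 5·94 + 1·15 + 2·92 = 225 + 72 + 60 + 470 + 15 + 184 = 1026; overall_A = 1026/15 = 68.4000.
Version B weighted sum = 3·82 + 1·85 + 3·36 + 5·95 + 1·43 + 2·74 = 246 + 85 + 108 + 475 + 43 + 148 = 1105; overall_B = 1105/15 = 73.6667.
Difference = 68.4000 − 73.6667 = -5.2667 ≈ -5.3.

-5.3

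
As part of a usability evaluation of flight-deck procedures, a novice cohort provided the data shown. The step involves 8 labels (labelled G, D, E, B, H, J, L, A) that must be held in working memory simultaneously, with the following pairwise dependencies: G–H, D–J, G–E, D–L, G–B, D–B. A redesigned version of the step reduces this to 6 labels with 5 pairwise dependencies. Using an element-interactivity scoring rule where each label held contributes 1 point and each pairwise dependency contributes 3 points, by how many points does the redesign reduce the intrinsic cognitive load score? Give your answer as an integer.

5

Original: 8 × 1 + 6 × 3 = 8 + 18 = 26.
Redesigned: 6 × 1 + 5 × 3 = 6 + 15 = 21.
Reduction = 26 − 21 = 5.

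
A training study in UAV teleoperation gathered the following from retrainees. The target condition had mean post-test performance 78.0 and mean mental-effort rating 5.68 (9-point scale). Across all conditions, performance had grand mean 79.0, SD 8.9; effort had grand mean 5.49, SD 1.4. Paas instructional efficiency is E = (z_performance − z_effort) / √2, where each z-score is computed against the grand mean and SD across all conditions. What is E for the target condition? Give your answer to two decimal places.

-0.18

z_performance = (78.0 − 79.0) / 8.9 = -1.0000 / 8.9 = -0.1124.
z_effort = (5.68 − 5.49) / 1.4 = 0.1900 / 1.4 = 0.1357.
z_P − z_E = -0.1124 − 0.1357 = -0.2481.
E = -0.2481 / √2 = -0.2481 / 1.41421 = -0.1754 ≈ -0.18.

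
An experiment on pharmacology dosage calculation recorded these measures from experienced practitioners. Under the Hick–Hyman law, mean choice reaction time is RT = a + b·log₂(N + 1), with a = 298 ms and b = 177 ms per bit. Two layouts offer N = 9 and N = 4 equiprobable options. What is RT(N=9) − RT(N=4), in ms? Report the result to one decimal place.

177.0

RT(9) = 298 + 177·log₂(10) = 298 + 177·3.3219 = 885.9763 ms.
RT(4) = 298 + 177·log₂(5) = 298 + 177·2.3219 = 708.9763 ms.
Difference = 885.9763 − 708.9763 = 177.0000 ≈ 177.0 ms.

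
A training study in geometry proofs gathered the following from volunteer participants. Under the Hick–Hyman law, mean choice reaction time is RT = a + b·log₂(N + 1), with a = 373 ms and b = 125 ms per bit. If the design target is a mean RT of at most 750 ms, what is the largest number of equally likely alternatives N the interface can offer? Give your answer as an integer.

7

Set 373 + 125·log₂(N + 1) ≤ 750.
log₂(N + 1) ≤ (750 − 373) / 125 = 3.0160.
N + 1 ≤ 2^3.0160 = 8.0892.
N ≤ 7.0892, so the largest integer N is 7.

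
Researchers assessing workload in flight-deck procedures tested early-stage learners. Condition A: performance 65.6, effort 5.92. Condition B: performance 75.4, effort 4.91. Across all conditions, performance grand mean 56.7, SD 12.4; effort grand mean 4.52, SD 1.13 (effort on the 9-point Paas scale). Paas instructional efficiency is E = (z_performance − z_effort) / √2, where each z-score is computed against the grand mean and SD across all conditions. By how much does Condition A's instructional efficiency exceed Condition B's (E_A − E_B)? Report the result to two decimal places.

-1.19

Condition A: z_P = (65.6 − 56.7)/12.4 = 0.7177; z_E = (5.92 − 4.52)/1.13 = 1.2389; E_A = (0.7177 − 1.2389)/√2 = -0.3685.
Condition B: z_P = (75.4 − 56.7)/12.4 = 1.5081; z_E = (4.91 − 4.52)/1.13 = 0.3451; E_B = (1.5081 − 0.3451)/√2 = 0.8224.
E_A − E_B = -0.3685 − 0.8224 = -1.1909 ≈ -1.19.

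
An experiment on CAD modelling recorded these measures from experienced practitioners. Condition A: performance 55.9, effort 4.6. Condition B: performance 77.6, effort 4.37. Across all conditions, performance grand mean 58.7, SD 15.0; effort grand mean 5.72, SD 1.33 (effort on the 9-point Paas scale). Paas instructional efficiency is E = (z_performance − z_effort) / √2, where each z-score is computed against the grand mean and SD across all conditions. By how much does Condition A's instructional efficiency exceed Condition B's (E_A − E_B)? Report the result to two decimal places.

-1.15

Condition A: z_P = (55.9 − 58.7)/15.0 = -0.1867; z_E = (4.6 − 5.72)/1.33 = -0.8421; E_A = (-0.1867 − (-0.8421))/√2 = 0.4634.
Condition B: z_P = (77.6 − 58.7)/15.0 = 1.2600; z_E = (4.37 − 5.72)/1.33 = -1.0150; E_B = (1.2600 − (-1.0150))/√2 = 1.6087.
E_A − E_B = 0.4634 − 1.6087 = -1.1453 ≈ -1.15.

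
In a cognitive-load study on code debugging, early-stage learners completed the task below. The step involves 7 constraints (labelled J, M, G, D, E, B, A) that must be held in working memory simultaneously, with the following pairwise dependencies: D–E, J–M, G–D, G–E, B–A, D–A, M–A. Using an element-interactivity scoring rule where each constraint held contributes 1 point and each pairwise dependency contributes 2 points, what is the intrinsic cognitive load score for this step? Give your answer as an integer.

21

Count of constraints held simultaneously: 7.
Count of pairwise dependencies listed: 7.
Element contribution: 7 × 1 = 7.
Interaction contribution: 7 × 2 = 14.
Intrinsic load = 7 + 14 = 21.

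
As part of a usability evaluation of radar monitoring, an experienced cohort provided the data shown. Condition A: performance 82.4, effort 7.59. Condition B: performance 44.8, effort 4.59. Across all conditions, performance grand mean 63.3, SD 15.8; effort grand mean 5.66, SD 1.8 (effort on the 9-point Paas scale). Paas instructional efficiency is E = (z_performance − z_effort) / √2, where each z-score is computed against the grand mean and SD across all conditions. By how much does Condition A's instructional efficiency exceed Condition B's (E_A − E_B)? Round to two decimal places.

0.50

Condition A: z_P = (82.4 − 63.3)/15.8 = 1.2089; z_E = (7.59 − 5.66)/1.8 = 1.0722; E_A = (1.2089 − 1.0722)/√2 = 0.0967.
Condition B: z_P = (44.8 − 63.3)/15.8 = -1.1709; z_E = (4.59 − 5.66)/1.8 = -0.5944; E_B = (-1.1709 − (-0.5944))/√2 = -0.4076.
E_A − E_B = 0.0967 − (-0.4076) = 0.5043 ≈ 0.50.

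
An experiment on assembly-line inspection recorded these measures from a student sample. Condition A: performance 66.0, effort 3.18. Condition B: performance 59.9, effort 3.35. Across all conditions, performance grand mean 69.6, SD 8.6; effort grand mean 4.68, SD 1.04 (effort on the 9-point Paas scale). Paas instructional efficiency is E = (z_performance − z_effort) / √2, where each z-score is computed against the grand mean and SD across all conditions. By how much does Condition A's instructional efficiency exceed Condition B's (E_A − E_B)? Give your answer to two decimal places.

Condition A: z_P = (66.0 − 69.6)/8.6 = -0.4186; z_E = (3.18 − 4.68)/1.04 = -1.4423; E_A = (-0.4186 − (-1.4423))/√2 = 0.7239.
Condition B: z_P = (59.9 − 69.6)/8.6 = -1.1279; z_E = (3.35 − 4.68)/1.04 = -1.2788; E_B = (-1.1279 − (-1.2788))/√2 = 0.1067.
E_A − E_B = 0.7239 − 0.1067 = 0.6172 ≈ 0.62.

0.62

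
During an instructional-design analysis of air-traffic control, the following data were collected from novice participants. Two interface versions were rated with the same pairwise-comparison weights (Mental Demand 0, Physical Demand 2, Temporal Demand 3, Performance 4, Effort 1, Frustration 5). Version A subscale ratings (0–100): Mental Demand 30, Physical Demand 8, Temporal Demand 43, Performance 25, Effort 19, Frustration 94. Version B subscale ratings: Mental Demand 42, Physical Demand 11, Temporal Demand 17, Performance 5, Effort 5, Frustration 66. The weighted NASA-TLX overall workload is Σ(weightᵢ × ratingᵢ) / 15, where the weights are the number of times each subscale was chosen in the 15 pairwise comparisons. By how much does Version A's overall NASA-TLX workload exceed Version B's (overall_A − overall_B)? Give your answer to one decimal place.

20.4

Version A weighted sum = 0·30 + 2·8 + 3·43 + 4·25 + 1·19 + 5·94 = 0 + 16 + 129 + 100 + 19 + 470 = 734; overall_A = 734/15 = 48.9333.
Version B weighted sum = 0·42 + 2·11 + 3·17 + 4·5 + 1·5 + 5·66 = 0 + 22 + 51 + 20 + 5 + 330 = 428; overall_B = 428/15 = 28.5333.
Difference = 48.9333 − 28.5333 = 20.4000 ≈ 20.4.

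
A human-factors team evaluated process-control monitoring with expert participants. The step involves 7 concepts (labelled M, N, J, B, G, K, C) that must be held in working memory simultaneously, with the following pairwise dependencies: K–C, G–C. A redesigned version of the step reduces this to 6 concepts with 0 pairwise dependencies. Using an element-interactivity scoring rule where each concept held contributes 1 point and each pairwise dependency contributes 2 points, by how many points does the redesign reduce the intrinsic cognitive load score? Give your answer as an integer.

Original: 7 × 1 + 2 × 2 = 7 + 4 = 11.
Redesigned: 6 × 1 + 0 × 2 = 6 + 0 = 6.
Reduction = 11 − 6 = 5.

5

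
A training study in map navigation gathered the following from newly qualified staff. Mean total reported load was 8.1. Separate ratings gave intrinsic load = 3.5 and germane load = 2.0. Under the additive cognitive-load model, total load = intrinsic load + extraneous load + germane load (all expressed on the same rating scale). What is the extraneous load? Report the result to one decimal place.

extraneous load = total − intrinsic − germane
             = 8.1 − 3.5 − 2.0 = 2.6.

2.6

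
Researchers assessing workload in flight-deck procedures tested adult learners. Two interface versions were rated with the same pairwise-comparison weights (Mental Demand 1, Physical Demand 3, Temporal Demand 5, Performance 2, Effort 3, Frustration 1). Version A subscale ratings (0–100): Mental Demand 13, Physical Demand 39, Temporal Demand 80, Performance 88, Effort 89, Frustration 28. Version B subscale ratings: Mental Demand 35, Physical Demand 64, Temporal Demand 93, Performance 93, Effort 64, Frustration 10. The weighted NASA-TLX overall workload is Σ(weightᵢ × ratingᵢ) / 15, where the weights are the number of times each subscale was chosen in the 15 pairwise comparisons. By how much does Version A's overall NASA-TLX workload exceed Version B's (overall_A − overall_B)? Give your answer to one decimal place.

Version A weighted sum = 1·13 + 3·39 + 5·80 + 2·88 + 3·89 + 1·28 = 13 + 117 + 400 + 176 + 267 + 28 = 1001; overall_A = 1001/15 = 66.7333.
Version B weighted sum = 1·35 + 3·64 + 5·93 + 2·93 + 3·64 + 1·10 = 35 + 192 + 465 + 186 + 192 + 10 = 1080; overall_B = 1080/15 = 72.0000.
Difference = 66.7333 − 72.0000 = -5.2667 ≈ -5.3.

-5.3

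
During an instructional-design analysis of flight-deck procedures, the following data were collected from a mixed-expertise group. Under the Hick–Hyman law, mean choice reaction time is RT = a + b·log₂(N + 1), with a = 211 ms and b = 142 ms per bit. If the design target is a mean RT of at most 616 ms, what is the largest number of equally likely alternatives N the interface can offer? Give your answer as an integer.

Set 211 + 142·log₂(N + 1) ≤ 616.
log₂(N + 1) ≤ (616 − 211) / 142 = 2.8521.
N + 1 ≤ 2^2.8521 = 7.2205.
N ≤ 6.2205, so the largest integer N is 6.

6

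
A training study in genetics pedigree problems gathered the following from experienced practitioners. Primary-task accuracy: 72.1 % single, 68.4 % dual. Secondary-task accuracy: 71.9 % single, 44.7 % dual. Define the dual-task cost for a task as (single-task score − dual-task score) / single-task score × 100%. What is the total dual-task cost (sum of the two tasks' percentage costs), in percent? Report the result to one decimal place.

Primary cost = (72.1 − 68.4) / 72.1 × 100% = 5.1318%.
Secondary cost = (71.9 − 44.7) / 71.9 × 100% = 37.8303%.
Total = 5.1318% + 37.8303% = 42.9621% ≈ 43.0%.

43.0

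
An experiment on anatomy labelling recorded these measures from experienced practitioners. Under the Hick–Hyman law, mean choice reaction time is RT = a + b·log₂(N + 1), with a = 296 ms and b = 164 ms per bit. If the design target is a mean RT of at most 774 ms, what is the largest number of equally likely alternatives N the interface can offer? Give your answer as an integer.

6

Set 296 + 164·log₂(N + 1) ≤ 774.
log₂(N + 1) ≤ (774 − 296) / 164 = 2.9146.
N + 1 ≤ 2^2.9146 = 7.5402.
N ≤ 6.5402, so the largest integer N is 6.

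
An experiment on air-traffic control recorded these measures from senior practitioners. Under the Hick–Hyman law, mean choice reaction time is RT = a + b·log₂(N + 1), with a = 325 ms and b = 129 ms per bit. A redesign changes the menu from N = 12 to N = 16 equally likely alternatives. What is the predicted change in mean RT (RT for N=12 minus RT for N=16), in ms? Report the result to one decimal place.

-49.9

RT(12) = 325 + 129·log₂(13) = 325 + 129·3.7004 = 802.3516 ms.
RT(16) = 325 + 129·log₂(17) = 325 + 129·4.0875 = 852.2875 ms.
Difference = 802.3516 − 852.2875 = -49.9359 ≈ -49.9 ms.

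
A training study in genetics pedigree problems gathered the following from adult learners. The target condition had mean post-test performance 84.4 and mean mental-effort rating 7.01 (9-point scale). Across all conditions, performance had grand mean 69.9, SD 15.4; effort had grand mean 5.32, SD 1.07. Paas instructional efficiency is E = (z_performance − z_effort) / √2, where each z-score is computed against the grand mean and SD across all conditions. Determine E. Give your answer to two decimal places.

z_performance = (84.4 − 69.9) / 15.4 = 14.5000 / 15.4 = 0.9416.
z_effort = (7.01 − 5.32) / 1.07 = 1.6900 / 1.07 = 1.5794.
z_P − z_E = 0.9416 − 1.5794 = -0.6378.
E = -0.6378 / √2 = -0.6378 / 1.41421 = -0.4510 ≈ -0.45.

-0.45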